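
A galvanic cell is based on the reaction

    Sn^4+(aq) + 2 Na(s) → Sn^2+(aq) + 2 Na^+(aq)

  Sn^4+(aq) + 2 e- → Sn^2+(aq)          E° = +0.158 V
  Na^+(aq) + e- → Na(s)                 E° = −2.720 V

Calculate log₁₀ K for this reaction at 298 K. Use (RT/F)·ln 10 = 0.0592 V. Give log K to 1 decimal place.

log K = 97.2

The Sn⁴⁺/Sn²⁺ couple is reduced (cathode); E°cell = +0.158 − (−2.720) = +2.878 V with n = 2.
At equilibrium E = 0, so log K = nE°cell / 0.0592 = (2)(+2.878) / 0.0592 = 97.2.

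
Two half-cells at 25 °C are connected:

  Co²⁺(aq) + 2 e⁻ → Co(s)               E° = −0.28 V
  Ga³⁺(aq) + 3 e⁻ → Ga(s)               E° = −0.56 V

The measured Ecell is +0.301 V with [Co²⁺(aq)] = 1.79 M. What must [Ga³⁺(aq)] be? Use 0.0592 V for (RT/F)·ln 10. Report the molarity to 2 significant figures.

0.21 M

Co²⁺/Co is the cathode (higher E°); E°cell = −0.28 − (−0.56) = +0.28 V with n = 6.
From the Nernst equation, log Q = n(E° − E)/0.0592 = 6·(+0.28 − (+0.301))/0.0592 = −2.128.
For 3 Co²⁺(aq) + 2 Ga(s) → 3 Co(s) + 2 Ga³⁺(aq), the reaction quotient is Q = [Ga³⁺(aq)]^2 / [Co²⁺(aq)]^3.
Isolating [Ga³⁺(aq)] in Q = 10^{−2.128} yields log [Ga³⁺(aq)] = −0.685, i.e. 0.21 M.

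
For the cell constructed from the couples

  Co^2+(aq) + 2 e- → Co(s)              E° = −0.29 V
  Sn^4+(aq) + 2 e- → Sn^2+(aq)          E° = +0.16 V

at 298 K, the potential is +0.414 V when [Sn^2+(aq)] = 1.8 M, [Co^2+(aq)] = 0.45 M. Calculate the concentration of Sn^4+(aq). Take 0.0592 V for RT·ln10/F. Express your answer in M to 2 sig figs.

The Sn⁴⁺/Sn²⁺ couple has the larger reduction potential, so it is the cathode: E°cell = +0.16 − (−0.29) = +0.45 V and n = 2.
Rearranging E = E° − (0.0592/n)·log Q gives log Q = 2(+0.45 − (+0.414))/0.0592 = 1.216.
The balanced reaction is Sn^4+(aq) + Co(s) → Sn^2+(aq) + Co^2+(aq), so Q = ([Sn^2+(aq)]·[Co^2+(aq)]) / [Sn^4+(aq)].
Isolating [Sn^4+(aq)] in Q = 10^{1.216} yields log [Sn^4+(aq)] = −1.308, i.e. 0.049 M.

0.049 M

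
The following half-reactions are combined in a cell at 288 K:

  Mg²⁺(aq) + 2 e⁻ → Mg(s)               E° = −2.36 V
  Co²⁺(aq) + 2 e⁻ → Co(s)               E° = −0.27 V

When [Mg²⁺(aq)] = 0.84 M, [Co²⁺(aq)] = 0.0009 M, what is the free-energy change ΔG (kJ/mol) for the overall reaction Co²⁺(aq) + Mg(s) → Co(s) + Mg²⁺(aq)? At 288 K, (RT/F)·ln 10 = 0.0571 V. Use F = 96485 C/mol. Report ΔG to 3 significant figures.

−387 kJ/mol

With Co²⁺/Co reduced at the cathode, E°cell = −0.27 − (−2.36) = +2.09 V and n = 2.
The reaction quotient is [Mg²⁺(aq)] / [Co²⁺(aq)] = 933; by Nernst, E = +2.09 − (0.0571/2)(2.970) = +2.0052 V.
ΔG = −nFE = −(2)(96485)(+2.0052) J/mol = −387 kJ/mol.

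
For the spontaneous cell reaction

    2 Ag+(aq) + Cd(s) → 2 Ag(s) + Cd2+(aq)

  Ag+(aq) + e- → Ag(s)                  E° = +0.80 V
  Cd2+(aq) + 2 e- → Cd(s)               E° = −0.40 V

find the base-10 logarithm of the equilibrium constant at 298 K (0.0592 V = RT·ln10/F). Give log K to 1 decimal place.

The Ag⁺/Ag couple is reduced (cathode); E°cell = +0.80 − (−0.40) = +1.20 V with n = 2.
At equilibrium E = 0, so log K = nE°cell / 0.0592 = (2)(+1.20) / 0.0592 = 40.5.

log K = 40.5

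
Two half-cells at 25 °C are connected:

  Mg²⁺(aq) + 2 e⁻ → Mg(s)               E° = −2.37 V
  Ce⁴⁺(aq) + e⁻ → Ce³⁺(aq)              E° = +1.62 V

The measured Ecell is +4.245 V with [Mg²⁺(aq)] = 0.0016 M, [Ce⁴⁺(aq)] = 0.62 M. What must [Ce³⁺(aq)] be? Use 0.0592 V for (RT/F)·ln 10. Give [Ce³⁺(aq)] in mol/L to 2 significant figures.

Ce⁴⁺/Ce³⁺ is the cathode (higher E°); E°cell = +1.62 − (−2.37) = +3.99 V with n = 2.
Rearranging E = E° − (0.0592/n)·log Q gives log Q = 2(+3.99 − (+4.245))/0.0592 = −8.615.
Balancing electrons gives 2 Ce⁴⁺(aq) + Mg(s) → 2 Ce³⁺(aq) + Mg²⁺(aq); thus Q = ([Ce³⁺(aq)]^2·[Mg²⁺(aq)]) / [Ce⁴⁺(aq)]^2.
Solving for the unknown gives log [Ce³⁺(aq)] = −3.117, so [Ce³⁺(aq)] ≈ 0.00076 M.

0.00076 M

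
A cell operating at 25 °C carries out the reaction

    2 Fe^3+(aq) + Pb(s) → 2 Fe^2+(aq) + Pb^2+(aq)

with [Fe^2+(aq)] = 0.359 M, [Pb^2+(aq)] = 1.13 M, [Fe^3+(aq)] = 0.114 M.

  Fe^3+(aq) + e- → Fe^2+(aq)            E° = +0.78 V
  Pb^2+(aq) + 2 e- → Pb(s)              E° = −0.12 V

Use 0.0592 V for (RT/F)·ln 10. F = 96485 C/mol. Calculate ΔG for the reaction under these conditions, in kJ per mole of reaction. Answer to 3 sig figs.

−168 kJ/mol

With Fe³⁺/Fe²⁺ reduced at the cathode, E°cell = +0.78 − (−0.12) = +0.90 V and n = 2.
Here Q = ([Fe^2+(aq)]^2·[Pb^2+(aq)]) / [Fe^3+(aq)]^2 = 11.2 (log Q = 1.049), giving E = +0.90 − (0.0592/2)·(1.049) = +0.8689 V.
Finally ΔG = −nFE = −(2)(96485 C/mol)(+0.8689 V) = −168 kJ/mol.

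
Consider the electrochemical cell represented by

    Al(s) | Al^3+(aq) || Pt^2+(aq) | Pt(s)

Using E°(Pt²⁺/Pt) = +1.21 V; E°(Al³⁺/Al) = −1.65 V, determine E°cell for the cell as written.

By convention the left-hand electrode in cell notation is the anode (oxidation) and the right-hand electrode is the cathode (reduction).
E°cell = E°(right) − E°(left) = +1.21 − (−1.65) = +2.86 V.

+2.86 V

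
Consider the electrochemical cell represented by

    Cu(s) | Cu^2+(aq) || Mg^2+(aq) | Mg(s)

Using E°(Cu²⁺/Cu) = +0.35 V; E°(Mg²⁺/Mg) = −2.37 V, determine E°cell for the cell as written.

−2.72 V

By convention the left-hand electrode in cell notation is the anode (oxidation) and the right-hand electrode is the cathode (reduction).
E°cell = E°(right) − E°(left) = −2.37 − (+0.35) = −2.72 V.
The negative sign shows that, as written, the cell would require an external voltage to drive the reaction.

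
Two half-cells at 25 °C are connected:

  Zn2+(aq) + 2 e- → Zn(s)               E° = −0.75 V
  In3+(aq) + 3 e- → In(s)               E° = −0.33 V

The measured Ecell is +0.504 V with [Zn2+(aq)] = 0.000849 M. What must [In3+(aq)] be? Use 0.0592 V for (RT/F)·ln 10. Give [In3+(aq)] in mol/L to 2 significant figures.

0.45 M

The In³⁺/In couple has the larger reduction potential, so it is the cathode: E°cell = −0.33 − (−0.75) = +0.42 V and n = 6.
Since E = E° − (0.0592/n)·log Q, log Q = n(E° − E)/0.0592 = −8.514.
The balanced reaction is 2 In3+(aq) + 3 Zn(s) → 2 In(s) + 3 Zn2+(aq), so Q = [Zn2+(aq)]^3 / [In3+(aq)]^2.
Solving for the unknown gives log [In3+(aq)] = −0.350, so [In3+(aq)] ≈ 0.45 M.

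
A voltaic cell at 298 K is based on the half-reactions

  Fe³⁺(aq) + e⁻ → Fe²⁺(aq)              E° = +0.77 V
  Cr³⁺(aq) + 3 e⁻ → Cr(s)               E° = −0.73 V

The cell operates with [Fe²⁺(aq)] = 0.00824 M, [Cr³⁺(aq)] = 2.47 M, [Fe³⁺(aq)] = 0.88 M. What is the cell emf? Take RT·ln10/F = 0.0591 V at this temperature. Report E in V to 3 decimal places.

Since E°(Fe³⁺/Fe²⁺) > E°(Cr³⁺/Cr), Fe³⁺/Fe²⁺ serves as the cathode.
E°cell = E°cat − E°an = +0.77 − (−0.73) = +1.50 V; n = 3.
The balanced reaction is 3 Fe³⁺(aq) + Cr(s) → 3 Fe²⁺(aq) + Cr³⁺(aq), so Q = ([Fe²⁺(aq)]^3·[Cr³⁺(aq)]) / [Fe³⁺(aq)]^3 = 2.03×10^−6 and log Q = −5.693.
By the Nernst equation, E = +1.50 − (0.0591/3)·(−5.693) = +1.612 V.

+1.612 V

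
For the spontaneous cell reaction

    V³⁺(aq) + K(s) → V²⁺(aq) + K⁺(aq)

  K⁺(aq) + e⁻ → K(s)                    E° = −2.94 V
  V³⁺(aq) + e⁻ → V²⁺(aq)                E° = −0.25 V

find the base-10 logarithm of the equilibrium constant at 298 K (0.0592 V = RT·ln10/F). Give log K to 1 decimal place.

log K = 45.4

The V³⁺/V²⁺ couple is reduced (cathode); E°cell = −0.25 − (−2.94) = +2.69 V with n = 1.
At equilibrium E = 0, so log K = nE°cell / 0.0592 = (1)(+2.69) / 0.0592 = 45.4.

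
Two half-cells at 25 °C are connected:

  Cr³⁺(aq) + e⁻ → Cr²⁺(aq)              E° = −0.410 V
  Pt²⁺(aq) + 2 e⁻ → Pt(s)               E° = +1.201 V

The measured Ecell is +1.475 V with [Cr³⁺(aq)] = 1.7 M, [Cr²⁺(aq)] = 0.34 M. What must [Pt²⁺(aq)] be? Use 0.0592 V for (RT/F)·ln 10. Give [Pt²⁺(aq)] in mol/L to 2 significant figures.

The Pt²⁺/Pt couple has the larger reduction potential, so it is the cathode: E°cell = +1.201 − (−0.410) = +1.611 V and n = 2.
Rearranging E = E° − (0.0592/n)·log Q gives log Q = 2(+1.611 − (+1.475))/0.0592 = 4.595.
For Pt²⁺(aq) + 2 Cr²⁺(aq) → Pt(s) + 2 Cr³⁺(aq), the reaction quotient is Q = [Cr³⁺(aq)]^2 / ([Pt²⁺(aq)]·[Cr²⁺(aq)]^2).
Isolating [Pt²⁺(aq)] in Q = 10^{4.595} yields log [Pt²⁺(aq)] = −3.197, i.e. 0.00064 M.

0.00064 M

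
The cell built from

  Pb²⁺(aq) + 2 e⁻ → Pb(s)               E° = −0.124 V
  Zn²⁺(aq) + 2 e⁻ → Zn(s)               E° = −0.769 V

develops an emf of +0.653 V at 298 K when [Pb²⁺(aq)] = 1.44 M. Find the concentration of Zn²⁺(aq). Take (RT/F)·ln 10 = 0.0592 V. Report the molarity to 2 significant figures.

0.77 M

The Pb²⁺/Pb couple has the larger reduction potential, so it is the cathode: E°cell = −0.124 − (−0.769) = +0.645 V and n = 2.
Since E = E° − (0.0592/n)·log Q, log Q = n(E° − E)/0.0592 = −0.270.
Balancing electrons gives Pb²⁺(aq) + Zn(s) → Pb(s) + Zn²⁺(aq); thus Q = [Zn²⁺(aq)] / [Pb²⁺(aq)].
Isolating [Zn²⁺(aq)] in Q = 10^{−0.270} yields log [Zn²⁺(aq)] = −0.112, i.e. 0.77 M.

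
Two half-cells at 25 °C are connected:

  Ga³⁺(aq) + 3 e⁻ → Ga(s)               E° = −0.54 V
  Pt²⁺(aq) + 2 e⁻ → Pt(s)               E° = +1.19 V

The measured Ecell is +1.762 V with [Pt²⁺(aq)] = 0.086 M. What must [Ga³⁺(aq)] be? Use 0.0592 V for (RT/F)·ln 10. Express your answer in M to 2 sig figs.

Pt²⁺/Pt is the cathode (higher E°); E°cell = +1.19 − (−0.54) = +1.73 V with n = 6.
Since E = E° − (0.0592/n)·log Q, log Q = n(E° − E)/0.0592 = −3.243.
For 3 Pt²⁺(aq) + 2 Ga(s) → 3 Pt(s) + 2 Ga³⁺(aq), the reaction quotient is Q = [Ga³⁺(aq)]^2 / [Pt²⁺(aq)]^3.
Substituting the known concentrations and solving, log [Ga³⁺(aq)] = −3.220 and [Ga³⁺(aq)] = 0.00060 M.

0.00060 M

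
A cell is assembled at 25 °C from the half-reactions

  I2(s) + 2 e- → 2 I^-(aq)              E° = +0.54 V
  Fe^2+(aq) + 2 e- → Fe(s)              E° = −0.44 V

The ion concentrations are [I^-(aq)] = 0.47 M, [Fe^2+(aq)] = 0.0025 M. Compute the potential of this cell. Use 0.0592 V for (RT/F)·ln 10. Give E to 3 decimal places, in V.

+1.076 V

I₂/I⁻ is reduced (cathode, E° = +0.54 V) and Fe²⁺/Fe is oxidized (anode).
E°cell = +0.54 − (−0.44) = +0.98 V, with n = 2 electrons transferred.
Balancing gives I2(s) + Fe(s) → 2 I^-(aq) + Fe^2+(aq); hence Q = [I^-(aq)]^2·[Fe^2+(aq)] = 0.000552 (log Q = −3.258).
Applying E = E° − (RT ln10/nF)·log Q gives +0.98 − (0.0592/2)(−3.258) = +1.076 V.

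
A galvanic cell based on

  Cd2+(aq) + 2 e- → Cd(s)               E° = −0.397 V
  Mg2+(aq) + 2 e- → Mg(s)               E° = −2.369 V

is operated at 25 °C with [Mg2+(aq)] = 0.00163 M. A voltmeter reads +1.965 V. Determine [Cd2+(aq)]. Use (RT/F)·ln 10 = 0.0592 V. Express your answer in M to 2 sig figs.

Cd²⁺/Cd is the cathode (higher E°); E°cell = −0.397 − (−2.369) = +1.972 V with n = 2.
Rearranging E = E° − (0.0592/n)·log Q gives log Q = 2(+1.972 − (+1.965))/0.0592 = 0.236.
Balancing electrons gives Cd2+(aq) + Mg(s) → Cd(s) + Mg2+(aq); thus Q = [Mg2+(aq)] / [Cd2+(aq)].
Substituting the known concentrations and solving, log [Cd2+(aq)] = −3.024 and [Cd2+(aq)] = 0.00095 M.

0.00095 M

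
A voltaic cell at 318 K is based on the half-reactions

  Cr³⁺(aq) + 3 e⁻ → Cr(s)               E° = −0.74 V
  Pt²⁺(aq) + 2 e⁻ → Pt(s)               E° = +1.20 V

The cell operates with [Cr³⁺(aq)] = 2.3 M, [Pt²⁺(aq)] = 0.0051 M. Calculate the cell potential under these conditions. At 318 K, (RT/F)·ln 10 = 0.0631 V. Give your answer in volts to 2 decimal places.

The Pt²⁺/Pt couple has the more positive E°, so it is the cathode; Cr³⁺/Cr is the anode.
E°cell = +1.20 − (−0.74) = +1.94 V, with n = 6 electrons transferred.
Balancing gives 3 Pt²⁺(aq) + 2 Cr(s) → 3 Pt(s) + 2 Cr³⁺(aq); hence Q = [Cr³⁺(aq)]^2 / [Pt²⁺(aq)]^3 = 3.99×10^7 (log Q = 7.601).
Applying E = E° − (RT ln10/nF)·log Q gives +1.94 − (0.0631/6)(7.601) = +1.86 V.

+1.86 V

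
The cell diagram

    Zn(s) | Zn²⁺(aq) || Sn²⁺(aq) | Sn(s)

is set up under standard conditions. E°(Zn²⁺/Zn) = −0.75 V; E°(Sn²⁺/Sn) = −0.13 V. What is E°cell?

+0.62 V

By convention the left-hand electrode in cell notation is the anode (oxidation) and the right-hand electrode is the cathode (reduction).
E°cell = E°(right) − E°(left) = −0.13 − (−0.75) = +0.62 V.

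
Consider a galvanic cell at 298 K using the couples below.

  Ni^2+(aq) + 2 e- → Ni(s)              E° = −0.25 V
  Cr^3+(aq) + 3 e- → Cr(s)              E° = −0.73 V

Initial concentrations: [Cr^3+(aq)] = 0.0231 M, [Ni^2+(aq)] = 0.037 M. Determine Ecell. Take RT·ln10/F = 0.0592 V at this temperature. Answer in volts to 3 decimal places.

The Ni²⁺/Ni couple has the more positive E°, so it is the cathode; Cr³⁺/Cr is the anode.
The standard potential is −0.25 − (−0.73) = +0.48 V and the balanced reaction transfers n = 6 electrons.
For the overall reaction 3 Ni^2+(aq) + 2 Cr(s) → 3 Ni(s) + 2 Cr^3+(aq), Q = [Cr^3+(aq)]^2 / [Ni^2+(aq)]^3 = 10.5, giving log Q = 1.023.
By the Nernst equation, E = +0.48 − (0.0592/6)·(1.023) = +0.470 V.

+0.470 V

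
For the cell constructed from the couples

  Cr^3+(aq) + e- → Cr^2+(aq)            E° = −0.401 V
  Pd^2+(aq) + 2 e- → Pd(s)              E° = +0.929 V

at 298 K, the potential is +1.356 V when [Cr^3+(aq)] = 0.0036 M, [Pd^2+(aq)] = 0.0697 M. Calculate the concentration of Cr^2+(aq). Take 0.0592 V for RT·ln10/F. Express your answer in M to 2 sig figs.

With Pd²⁺/Pd at the cathode and Cr³⁺/Cr²⁺ at the anode, E°cell = +0.929 − (−0.401) = +1.330 V (n = 2).
Rearranging E = E° − (0.0592/n)·log Q gives log Q = 2(+1.330 − (+1.356))/0.0592 = −0.878.
The balanced reaction is Pd^2+(aq) + 2 Cr^2+(aq) → Pd(s) + 2 Cr^3+(aq), so Q = [Cr^3+(aq)]^2 / ([Pd^2+(aq)]·[Cr^2+(aq)]^2).
Solving for the unknown gives log [Cr^2+(aq)] = −1.426, so [Cr^2+(aq)] ≈ 0.037 M.

0.037 M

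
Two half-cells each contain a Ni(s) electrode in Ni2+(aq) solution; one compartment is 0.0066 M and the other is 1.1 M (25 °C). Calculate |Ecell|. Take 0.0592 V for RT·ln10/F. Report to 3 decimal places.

For a concentration cell E°cell = 0, since both electrodes use the same couple.
The compartment with the higher Ni2+(aq) concentration (1.1 M) acts as the cathode; ions are reduced there and produced at the dilute (0.0066 M) anode.
With n = 2, Ecell = −(0.0592/2)·log([dilute]/[conc]) = −(0.0592/2)·log(0.0066/1.1) = +0.066 V.

0.066 V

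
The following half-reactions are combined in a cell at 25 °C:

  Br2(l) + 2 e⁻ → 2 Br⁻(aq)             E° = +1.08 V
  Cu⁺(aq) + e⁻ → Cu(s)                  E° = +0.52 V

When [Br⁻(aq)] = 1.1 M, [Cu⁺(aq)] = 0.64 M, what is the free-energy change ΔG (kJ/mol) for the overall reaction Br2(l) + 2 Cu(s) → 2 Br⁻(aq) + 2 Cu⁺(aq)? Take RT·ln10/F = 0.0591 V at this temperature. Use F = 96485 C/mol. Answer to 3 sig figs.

−110 kJ/mol

The standard cell potential is +1.08 − (+0.52) = +0.56 V, with n = 2 electrons in the balanced equation.
Here Q = [Br⁻(aq)]^2·[Cu⁺(aq)]^2 = 0.496 (log Q = −0.305), giving E = +0.56 − (0.0591/2)·(−0.305) = +0.5690 V.
ΔG = −nFE = −(2)(96485)(+0.5690) J/mol = −110 kJ/mol.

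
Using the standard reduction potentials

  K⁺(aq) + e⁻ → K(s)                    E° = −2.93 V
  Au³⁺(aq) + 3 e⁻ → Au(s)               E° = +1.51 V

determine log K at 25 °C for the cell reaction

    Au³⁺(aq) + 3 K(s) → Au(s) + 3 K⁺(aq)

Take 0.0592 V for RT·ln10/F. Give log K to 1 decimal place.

log K = 225.0

The Au³⁺/Au couple is reduced (cathode); E°cell = +1.51 − (−2.93) = +4.44 V with n = 3.
At equilibrium E = 0, so log K = nE°cell / 0.0592 = (3)(+4.44) / 0.0592 = 225.0.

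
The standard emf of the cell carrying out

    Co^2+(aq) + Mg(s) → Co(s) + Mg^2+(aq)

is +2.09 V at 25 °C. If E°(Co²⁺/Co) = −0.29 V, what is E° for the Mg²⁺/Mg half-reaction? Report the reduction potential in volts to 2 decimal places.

−2.38 V

In the reaction as written the Co²⁺/Co couple is reduced (cathode) and Mg²⁺/Mg is oxidized (anode), so E°cell = E°(Co²⁺/Co) − E°(Mg²⁺/Mg).
E°(Mg²⁺/Mg) = E°(cathode) − E°cell = −0.29 − (+2.09) = −2.38 V.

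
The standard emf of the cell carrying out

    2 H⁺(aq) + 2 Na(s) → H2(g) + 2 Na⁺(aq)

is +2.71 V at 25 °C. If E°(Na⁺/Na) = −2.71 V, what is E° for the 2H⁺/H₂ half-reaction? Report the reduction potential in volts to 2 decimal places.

In the reaction as written the 2H⁺/H₂ couple is reduced (cathode) and Na⁺/Na is oxidized (anode), so E°cell = E°(2H⁺/H₂) − E°(Na⁺/Na).
E°(2H⁺/H₂) = E°cell + E°(anode) = +2.71 + (−2.71) = +0.00 V.

+0.00 V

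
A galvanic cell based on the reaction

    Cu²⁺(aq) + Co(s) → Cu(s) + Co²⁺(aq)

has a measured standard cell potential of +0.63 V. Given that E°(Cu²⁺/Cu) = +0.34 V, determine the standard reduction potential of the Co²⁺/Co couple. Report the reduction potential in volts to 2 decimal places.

−0.29 V

In the reaction as written the Cu²⁺/Cu couple is reduced (cathode) and Co²⁺/Co is oxidized (anode), so E°cell = E°(Cu²⁺/Cu) − E°(Co²⁺/Co).
E°(Co²⁺/Co) = E°(cathode) − E°cell = +0.34 − (+0.63) = −0.29 V.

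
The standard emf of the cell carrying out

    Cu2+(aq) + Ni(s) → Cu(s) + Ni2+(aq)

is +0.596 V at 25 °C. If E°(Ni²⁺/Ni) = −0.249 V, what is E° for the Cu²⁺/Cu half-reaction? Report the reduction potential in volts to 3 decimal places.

In the reaction as written the Cu²⁺/Cu couple is reduced (cathode) and Ni²⁺/Ni is oxidized (anode), so E°cell = E°(Cu²⁺/Cu) − E°(Ni²⁺/Ni).
E°(Cu²⁺/Cu) = E°cell + E°(anode) = +0.596 + (−0.249) = +0.347 V.

+0.347 V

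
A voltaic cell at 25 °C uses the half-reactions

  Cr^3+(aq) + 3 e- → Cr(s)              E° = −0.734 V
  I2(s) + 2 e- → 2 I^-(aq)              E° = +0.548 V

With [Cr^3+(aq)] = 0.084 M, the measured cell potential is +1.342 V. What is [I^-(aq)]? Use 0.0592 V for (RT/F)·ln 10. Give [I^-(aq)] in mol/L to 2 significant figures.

With I₂/I⁻ at the cathode and Cr³⁺/Cr at the anode, E°cell = +0.548 − (−0.734) = +1.282 V (n = 6).
Since E = E° − (0.0592/n)·log Q, log Q = n(E° − E)/0.0592 = −6.081.
Balancing electrons gives 3 I2(s) + 2 Cr(s) → 6 I^-(aq) + 2 Cr^3+(aq); thus Q = [I^-(aq)]^6·[Cr^3+(aq)]^2.
Isolating [I^-(aq)] in Q = 10^{−6.081} yields log [I^-(aq)] = −0.655, i.e. 0.22 M.

0.22 M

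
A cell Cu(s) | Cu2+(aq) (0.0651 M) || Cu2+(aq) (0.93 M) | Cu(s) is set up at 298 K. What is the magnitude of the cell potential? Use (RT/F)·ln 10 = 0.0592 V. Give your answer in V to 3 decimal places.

For a concentration cell E°cell = 0, since both electrodes use the same couple.
The compartment with the higher Cu2+(aq) concentration (0.93 M) acts as the cathode; ions are reduced there and produced at the dilute (0.0651 M) anode.
With n = 2, Ecell = −(0.0592/2)·log([dilute]/[conc]) = −(0.0592/2)·log(0.0651/0.93) = +0.034 V.

0.034 V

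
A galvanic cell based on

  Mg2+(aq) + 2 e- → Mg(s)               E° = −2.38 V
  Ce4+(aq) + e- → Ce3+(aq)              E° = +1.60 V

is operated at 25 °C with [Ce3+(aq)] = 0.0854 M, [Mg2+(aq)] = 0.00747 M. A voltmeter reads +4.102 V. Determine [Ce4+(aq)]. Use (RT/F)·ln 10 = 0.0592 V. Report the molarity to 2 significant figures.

With Ce⁴⁺/Ce³⁺ at the cathode and Mg²⁺/Mg at the anode, E°cell = +1.60 − (−2.38) = +3.98 V (n = 2).
From the Nernst equation, log Q = n(E° − E)/0.0592 = 2·(+3.98 − (+4.102))/0.0592 = −4.122.
For 2 Ce4+(aq) + Mg(s) → 2 Ce3+(aq) + Mg2+(aq), the reaction quotient is Q = ([Ce3+(aq)]^2·[Mg2+(aq)]) / [Ce4+(aq)]^2.
Solving for the unknown gives log [Ce4+(aq)] = −0.071, so [Ce4+(aq)] ≈ 0.85 M.

0.85 M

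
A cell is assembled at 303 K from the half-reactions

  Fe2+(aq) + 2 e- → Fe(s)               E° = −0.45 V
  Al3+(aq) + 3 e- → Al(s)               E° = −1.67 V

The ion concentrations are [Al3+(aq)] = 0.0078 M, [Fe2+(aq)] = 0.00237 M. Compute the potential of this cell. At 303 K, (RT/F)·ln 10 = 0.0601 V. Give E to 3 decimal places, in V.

+1.183 V

The Fe²⁺/Fe couple has the more positive E°, so it is the cathode; Al³⁺/Al is the anode.
The standard potential is −0.45 − (−1.67) = +1.22 V and the balanced reaction transfers n = 6 electrons.
The balanced reaction is 3 Fe2+(aq) + 2 Al(s) → 3 Fe(s) + 2 Al3+(aq), so Q = [Al3+(aq)]^2 / [Fe2+(aq)]^3 = 4.57×10^3 and log Q = 3.660.
By the Nernst equation, E = +1.22 − (0.0601/6)·(3.660) = +1.183 V.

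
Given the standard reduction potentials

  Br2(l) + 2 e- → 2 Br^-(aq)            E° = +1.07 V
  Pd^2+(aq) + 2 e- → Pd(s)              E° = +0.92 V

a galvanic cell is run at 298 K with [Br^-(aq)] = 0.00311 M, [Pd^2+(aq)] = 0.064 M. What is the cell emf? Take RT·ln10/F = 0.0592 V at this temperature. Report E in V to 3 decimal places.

+0.334 V

Br₂/Br⁻ is reduced (cathode, E° = +1.07 V) and Pd²⁺/Pd is oxidized (anode).
The standard potential is +1.07 − (+0.92) = +0.15 V and the balanced reaction transfers n = 2 electrons.
For the overall reaction Br2(l) + Pd(s) → 2 Br^-(aq) + Pd^2+(aq), Q = [Br^-(aq)]^2·[Pd^2+(aq)] = 6.19×10^−7, giving log Q = −6.208.
E = E° − (0.0592/n)·log Q = +0.15 − (0.0592/2)(−6.208) = +0.334 V.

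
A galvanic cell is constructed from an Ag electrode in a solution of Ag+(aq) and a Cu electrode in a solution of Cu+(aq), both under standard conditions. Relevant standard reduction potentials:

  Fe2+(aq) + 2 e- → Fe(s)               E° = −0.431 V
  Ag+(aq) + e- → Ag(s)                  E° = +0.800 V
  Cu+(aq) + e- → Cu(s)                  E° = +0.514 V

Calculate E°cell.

+0.286 V

Of the two couples in this cell, the one with the more positive reduction potential is reduced at the cathode: here that is Ag⁺/Ag (+0.800 V); Cu⁺/Cu (+0.514 V) is the anode.
E°cell = E°(cathode) − E°(anode) = +0.800 − (+0.514) = +0.286 V.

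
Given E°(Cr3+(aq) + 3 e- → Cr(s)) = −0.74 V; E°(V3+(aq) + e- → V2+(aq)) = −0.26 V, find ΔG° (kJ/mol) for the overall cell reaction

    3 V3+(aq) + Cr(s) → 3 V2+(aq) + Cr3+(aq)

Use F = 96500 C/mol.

−139 kJ/mol

In the reaction as written V3+(aq) is reduced, so the V³⁺/V²⁺ couple is the cathode and Cr³⁺/Cr is the anode.
E°cell = −0.26 − (−0.74) = +0.48 V; balancing electrons gives n = 3.
ΔG° = −nFE°cell = −(3)(96500)(+0.48) J/mol = −139 kJ/mol.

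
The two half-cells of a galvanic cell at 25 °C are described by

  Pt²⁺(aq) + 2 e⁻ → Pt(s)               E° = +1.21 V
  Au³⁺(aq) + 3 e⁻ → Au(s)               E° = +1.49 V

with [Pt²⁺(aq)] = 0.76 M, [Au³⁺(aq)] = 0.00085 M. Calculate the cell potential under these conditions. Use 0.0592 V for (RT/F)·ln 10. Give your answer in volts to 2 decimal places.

The Au³⁺/Au couple has the more positive E°, so it is the cathode; Pt²⁺/Pt is the anode.
E°cell = E°cat − E°an = +1.49 − (+1.21) = +0.28 V; n = 6.
For the overall reaction 2 Au³⁺(aq) + 3 Pt(s) → 2 Au(s) + 3 Pt²⁺(aq), Q = [Pt²⁺(aq)]^3 / [Au³⁺(aq)]^2 = 6.08×10^5, giving log Q = 5.784.
Applying E = E° − (RT ln10/nF)·log Q gives +0.28 − (0.0592/6)(5.784) = +0.22 V.

+0.22 V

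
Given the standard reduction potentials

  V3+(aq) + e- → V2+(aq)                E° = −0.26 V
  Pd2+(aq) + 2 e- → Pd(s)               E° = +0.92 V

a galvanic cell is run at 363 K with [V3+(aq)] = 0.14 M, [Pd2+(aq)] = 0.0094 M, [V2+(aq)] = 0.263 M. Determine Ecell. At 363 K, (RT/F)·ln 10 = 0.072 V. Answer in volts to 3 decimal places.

The Pd²⁺/Pd couple has the more positive E°, so it is the cathode; V³⁺/V²⁺ is the anode.
E°cell = E°cat − E°an = +0.92 − (−0.26) = +1.18 V; n = 2.
Balancing gives Pd2+(aq) + 2 V2+(aq) → Pd(s) + 2 V3+(aq); hence Q = [V3+(aq)]^2 / ([Pd2+(aq)]·[V2+(aq)]^2) = 30.1 (log Q = 1.479).
Applying E = E° − (RT ln10/nF)·log Q gives +1.18 − (0.072/2)(1.479) = +1.127 V.

+1.127 V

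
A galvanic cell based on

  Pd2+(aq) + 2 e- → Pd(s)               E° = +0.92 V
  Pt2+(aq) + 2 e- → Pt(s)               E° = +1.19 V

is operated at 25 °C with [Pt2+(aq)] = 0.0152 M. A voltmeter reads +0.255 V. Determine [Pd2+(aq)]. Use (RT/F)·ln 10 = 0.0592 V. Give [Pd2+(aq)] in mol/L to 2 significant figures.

0.049 M

With Pt²⁺/Pt at the cathode and Pd²⁺/Pd at the anode, E°cell = +1.19 − (+0.92) = +0.27 V (n = 2).
Since E = E° − (0.0592/n)·log Q, log Q = n(E° − E)/0.0592 = 0.507.
Balancing electrons gives Pt2+(aq) + Pd(s) → Pt(s) + Pd2+(aq); thus Q = [Pd2+(aq)] / [Pt2+(aq)].
Substituting the known concentrations and solving, log [Pd2+(aq)] = −1.311 and [Pd2+(aq)] = 0.049 M.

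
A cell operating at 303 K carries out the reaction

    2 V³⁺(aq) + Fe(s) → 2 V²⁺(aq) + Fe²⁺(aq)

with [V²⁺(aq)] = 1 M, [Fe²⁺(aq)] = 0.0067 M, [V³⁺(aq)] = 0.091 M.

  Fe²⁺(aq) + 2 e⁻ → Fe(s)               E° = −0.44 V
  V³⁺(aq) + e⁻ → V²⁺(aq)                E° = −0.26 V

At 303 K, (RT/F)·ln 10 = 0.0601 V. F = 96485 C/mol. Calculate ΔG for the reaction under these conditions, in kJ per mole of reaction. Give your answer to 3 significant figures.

−35.3 kJ/mol

E°cell = −0.26 − (−0.44) = +0.18 V; the balanced reaction transfers n = 2 electrons.
Here Q = ([V²⁺(aq)]^2·[Fe²⁺(aq)]) / [V³⁺(aq)]^2 = 0.809 (log Q = −0.092), giving E = +0.18 − (0.0601/2)·(−0.092) = +0.1828 V.
ΔG = −nFE = −(2)(96485)(+0.1828) J/mol = −35.3 kJ/mol.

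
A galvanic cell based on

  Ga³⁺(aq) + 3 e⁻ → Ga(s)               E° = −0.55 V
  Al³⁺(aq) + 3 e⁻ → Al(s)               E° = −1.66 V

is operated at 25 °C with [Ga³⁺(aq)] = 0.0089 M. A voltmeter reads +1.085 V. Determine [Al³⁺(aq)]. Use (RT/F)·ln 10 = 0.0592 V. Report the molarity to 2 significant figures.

0.16 M

With Ga³⁺/Ga at the cathode and Al³⁺/Al at the anode, E°cell = −0.55 − (−1.66) = +1.11 V (n = 3).
From the Nernst equation, log Q = n(E° − E)/0.0592 = 3·(+1.11 − (+1.085))/0.0592 = 1.267.
Balancing electrons gives Ga³⁺(aq) + Al(s) → Ga(s) + Al³⁺(aq); thus Q = [Al³⁺(aq)] / [Ga³⁺(aq)].
Substituting the known concentrations and solving, log [Al³⁺(aq)] = −0.784 and [Al³⁺(aq)] = 0.16 M.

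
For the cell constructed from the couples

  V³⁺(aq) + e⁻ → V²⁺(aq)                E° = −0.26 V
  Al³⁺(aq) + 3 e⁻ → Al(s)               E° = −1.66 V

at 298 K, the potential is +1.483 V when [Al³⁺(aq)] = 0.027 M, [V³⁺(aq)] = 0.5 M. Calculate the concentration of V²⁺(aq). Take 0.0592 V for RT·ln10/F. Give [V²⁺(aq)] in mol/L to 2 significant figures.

0.066 M

V³⁺/V²⁺ is the cathode (higher E°); E°cell = −0.26 − (−1.66) = +1.40 V with n = 3.
Since E = E° − (0.0592/n)·log Q, log Q = n(E° − E)/0.0592 = −4.206.
Balancing electrons gives 3 V³⁺(aq) + Al(s) → 3 V²⁺(aq) + Al³⁺(aq); thus Q = ([V²⁺(aq)]^3·[Al³⁺(aq)]) / [V³⁺(aq)]^3.
Substituting the known concentrations and solving, log [V²⁺(aq)] = −1.180 and [V²⁺(aq)] = 0.066 M.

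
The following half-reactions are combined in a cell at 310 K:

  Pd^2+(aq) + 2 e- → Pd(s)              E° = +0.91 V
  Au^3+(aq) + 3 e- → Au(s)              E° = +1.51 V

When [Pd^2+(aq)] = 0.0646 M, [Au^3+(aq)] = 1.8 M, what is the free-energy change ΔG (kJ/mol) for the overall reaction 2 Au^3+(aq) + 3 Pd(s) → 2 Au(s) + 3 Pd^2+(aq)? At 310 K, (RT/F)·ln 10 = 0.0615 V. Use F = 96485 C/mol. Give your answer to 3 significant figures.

E°cell = +1.51 − (+0.91) = +0.60 V; the balanced reaction transfers n = 6 electrons.
The reaction quotient is [Pd^2+(aq)]^3 / [Au^3+(aq)]^2 = 8.32×10^−5; by Nernst, E = +0.60 − (0.0615/6)(−4.080) = +0.6418 V.
Then ΔG = −nFE = −6 × 96485 × +0.6418 J/mol = −372 kJ/mol.

−372 kJ/mol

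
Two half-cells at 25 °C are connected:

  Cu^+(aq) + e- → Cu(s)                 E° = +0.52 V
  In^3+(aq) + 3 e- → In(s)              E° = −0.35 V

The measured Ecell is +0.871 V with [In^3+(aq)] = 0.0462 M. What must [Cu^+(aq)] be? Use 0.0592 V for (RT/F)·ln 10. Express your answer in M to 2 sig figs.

With Cu⁺/Cu at the cathode and In³⁺/In at the anode, E°cell = +0.52 − (−0.35) = +0.87 V (n = 3).
Rearranging E = E° − (0.0592/n)·log Q gives log Q = 3(+0.87 − (+0.871))/0.0592 = −0.051.
Balancing electrons gives 3 Cu^+(aq) + In(s) → 3 Cu(s) + In^3+(aq); thus Q = [In^3+(aq)] / [Cu^+(aq)]^3.
Isolating [Cu^+(aq)] in Q = 10^{−0.051} yields log [Cu^+(aq)] = −0.428, i.e. 0.37 M.

0.37 M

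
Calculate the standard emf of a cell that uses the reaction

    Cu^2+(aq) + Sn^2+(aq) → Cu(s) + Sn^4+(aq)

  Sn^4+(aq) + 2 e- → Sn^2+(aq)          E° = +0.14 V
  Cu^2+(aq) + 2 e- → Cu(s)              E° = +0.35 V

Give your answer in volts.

Cu^2+(aq) gains electrons, so the Cu²⁺/Cu couple is the cathode; the Sn⁴⁺/Sn²⁺ couple is the anode.
E°cell = E°(cathode) − E°(anode) = +0.35 − (+0.14) = +0.21 V.
The positive value indicates the reaction is spontaneous as written.

+0.21 V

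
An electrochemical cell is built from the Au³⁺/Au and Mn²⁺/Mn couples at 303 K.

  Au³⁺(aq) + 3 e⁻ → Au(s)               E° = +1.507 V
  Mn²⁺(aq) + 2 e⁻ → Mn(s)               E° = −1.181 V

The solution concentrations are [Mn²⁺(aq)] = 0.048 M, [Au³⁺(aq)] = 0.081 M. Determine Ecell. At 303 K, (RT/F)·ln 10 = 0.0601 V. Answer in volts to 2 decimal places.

+2.71 V

Since E°(Au³⁺/Au) > E°(Mn²⁺/Mn), Au³⁺/Au serves as the cathode.
E°cell = E°cat − E°an = +1.507 − (−1.181) = +2.688 V; n = 6.
For the overall reaction 2 Au³⁺(aq) + 3 Mn(s) → 2 Au(s) + 3 Mn²⁺(aq), Q = [Mn²⁺(aq)]^3 / [Au³⁺(aq)]^2 = 0.0169, giving log Q = −1.773.
E = E° − (0.0601/n)·log Q = +2.688 − (0.0601/6)(−1.773) = +2.71 V.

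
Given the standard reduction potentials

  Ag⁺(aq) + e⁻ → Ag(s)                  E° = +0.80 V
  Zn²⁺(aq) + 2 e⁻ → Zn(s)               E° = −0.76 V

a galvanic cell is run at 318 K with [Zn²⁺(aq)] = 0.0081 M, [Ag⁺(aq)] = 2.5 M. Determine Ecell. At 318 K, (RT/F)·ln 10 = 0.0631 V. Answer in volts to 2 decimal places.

Since E°(Ag⁺/Ag) > E°(Zn²⁺/Zn), Ag⁺/Ag serves as the cathode.
The standard potential is +0.80 − (−0.76) = +1.56 V and the balanced reaction transfers n = 2 electrons.
Balancing gives 2 Ag⁺(aq) + Zn(s) → 2 Ag(s) + Zn²⁺(aq); hence Q = [Zn²⁺(aq)] / [Ag⁺(aq)]^2 = 0.0013 (log Q = −2.887).
E = E° − (0.0631/n)·log Q = +1.56 − (0.0631/2)(−2.887) = +1.65 V.

+1.65 V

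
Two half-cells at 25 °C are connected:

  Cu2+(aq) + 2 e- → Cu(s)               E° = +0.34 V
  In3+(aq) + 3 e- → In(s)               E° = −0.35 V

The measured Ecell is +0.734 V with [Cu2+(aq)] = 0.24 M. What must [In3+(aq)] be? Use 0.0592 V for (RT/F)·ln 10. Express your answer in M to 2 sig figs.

0.00069 M

With Cu²⁺/Cu at the cathode and In³⁺/In at the anode, E°cell = +0.34 − (−0.35) = +0.69 V (n = 6).
Since E = E° − (0.0592/n)·log Q, log Q = n(E° − E)/0.0592 = −4.459.
For 3 Cu2+(aq) + 2 In(s) → 3 Cu(s) + 2 In3+(aq), the reaction quotient is Q = [In3+(aq)]^2 / [Cu2+(aq)]^3.
Isolating [In3+(aq)] in Q = 10^{−4.459} yields log [In3+(aq)] = −3.159, i.e. 0.00069 M.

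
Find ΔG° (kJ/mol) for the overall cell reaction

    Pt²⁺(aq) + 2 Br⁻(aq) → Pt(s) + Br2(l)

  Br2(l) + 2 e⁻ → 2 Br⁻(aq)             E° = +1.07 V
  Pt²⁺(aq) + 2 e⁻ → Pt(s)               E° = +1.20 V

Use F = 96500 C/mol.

In the reaction as written Pt²⁺(aq) is reduced, so the Pt²⁺/Pt couple is the cathode and Br₂/Br⁻ is the anode.
E°cell = +1.20 − (+1.07) = +0.13 V; balancing electrons gives n = 2.
ΔG° = −nFE°cell = −(2)(96500)(+0.13) J/mol = −25.1 kJ/mol.

−25.1 kJ/mol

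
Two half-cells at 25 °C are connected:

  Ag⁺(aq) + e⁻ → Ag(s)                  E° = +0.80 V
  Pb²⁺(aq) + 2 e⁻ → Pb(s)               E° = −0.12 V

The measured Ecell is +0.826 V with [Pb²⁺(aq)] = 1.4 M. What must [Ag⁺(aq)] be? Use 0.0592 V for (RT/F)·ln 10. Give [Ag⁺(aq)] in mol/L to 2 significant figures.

0.031 M

With Ag⁺/Ag at the cathode and Pb²⁺/Pb at the anode, E°cell = +0.80 − (−0.12) = +0.92 V (n = 2).
Since E = E° − (0.0592/n)·log Q, log Q = n(E° − E)/0.0592 = 3.176.
For 2 Ag⁺(aq) + Pb(s) → 2 Ag(s) + Pb²⁺(aq), the reaction quotient is Q = [Pb²⁺(aq)] / [Ag⁺(aq)]^2.
Isolating [Ag⁺(aq)] in Q = 10^{3.176} yields log [Ag⁺(aq)] = −1.515, i.e. 0.031 M.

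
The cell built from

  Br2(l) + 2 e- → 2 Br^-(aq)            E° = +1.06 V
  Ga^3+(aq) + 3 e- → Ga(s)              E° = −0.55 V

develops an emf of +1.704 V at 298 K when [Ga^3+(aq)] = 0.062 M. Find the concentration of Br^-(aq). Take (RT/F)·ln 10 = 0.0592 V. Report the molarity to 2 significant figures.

0.065 M

The Br₂/Br⁻ couple has the larger reduction potential, so it is the cathode: E°cell = +1.06 − (−0.55) = +1.61 V and n = 6.
From the Nernst equation, log Q = n(E° − E)/0.0592 = 6·(+1.61 − (+1.704))/0.0592 = −9.527.
For 3 Br2(l) + 2 Ga(s) → 6 Br^-(aq) + 2 Ga^3+(aq), the reaction quotient is Q = [Br^-(aq)]^6·[Ga^3+(aq)]^2.
Substituting the known concentrations and solving, log [Br^-(aq)] = −1.185 and [Br^-(aq)] = 0.065 M.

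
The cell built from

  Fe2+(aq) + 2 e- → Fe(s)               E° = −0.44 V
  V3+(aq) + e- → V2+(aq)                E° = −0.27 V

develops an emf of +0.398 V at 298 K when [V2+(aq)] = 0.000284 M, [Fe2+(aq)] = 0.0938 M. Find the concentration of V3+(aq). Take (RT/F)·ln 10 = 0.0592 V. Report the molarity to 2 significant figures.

V³⁺/V²⁺ is the cathode (higher E°); E°cell = −0.27 − (−0.44) = +0.17 V with n = 2.
Since E = E° − (0.0592/n)·log Q, log Q = n(E° − E)/0.0592 = −7.703.
Balancing electrons gives 2 V3+(aq) + Fe(s) → 2 V2+(aq) + Fe2+(aq); thus Q = ([V2+(aq)]^2·[Fe2+(aq)]) / [V3+(aq)]^2.
Solving for the unknown gives log [V3+(aq)] = −0.209, so [V3+(aq)] ≈ 0.62 M.

0.62 M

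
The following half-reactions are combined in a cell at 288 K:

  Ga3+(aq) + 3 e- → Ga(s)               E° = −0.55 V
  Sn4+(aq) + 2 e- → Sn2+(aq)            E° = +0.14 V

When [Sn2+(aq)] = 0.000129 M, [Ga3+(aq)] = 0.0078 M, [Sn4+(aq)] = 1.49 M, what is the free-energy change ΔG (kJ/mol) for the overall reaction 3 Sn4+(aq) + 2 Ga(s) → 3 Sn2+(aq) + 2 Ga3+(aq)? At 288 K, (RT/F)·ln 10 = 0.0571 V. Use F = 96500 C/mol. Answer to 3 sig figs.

E°cell = +0.14 − (−0.55) = +0.69 V; the balanced reaction transfers n = 6 electrons.
Here Q = ([Sn2+(aq)]^3·[Ga3+(aq)]^2) / [Sn4+(aq)]^3 = 3.95×10^−17 (log Q = −16.404), giving E = +0.69 − (0.0571/6)·(−16.404) = +0.8461 V.
Finally ΔG = −nFE = −(6)(96500 C/mol)(+0.8461 V) = −490 kJ/mol.

−490 kJ/mol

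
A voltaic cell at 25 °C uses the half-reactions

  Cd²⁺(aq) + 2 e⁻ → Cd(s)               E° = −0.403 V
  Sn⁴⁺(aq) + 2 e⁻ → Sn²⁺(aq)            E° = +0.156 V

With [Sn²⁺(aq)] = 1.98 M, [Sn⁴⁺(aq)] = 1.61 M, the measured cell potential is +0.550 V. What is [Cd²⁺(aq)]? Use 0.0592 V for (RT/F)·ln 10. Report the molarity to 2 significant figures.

1.6 M

Sn⁴⁺/Sn²⁺ is the cathode (higher E°); E°cell = +0.156 − (−0.403) = +0.559 V with n = 2.
Since E = E° − (0.0592/n)·log Q, log Q = n(E° − E)/0.0592 = 0.304.
The balanced reaction is Sn⁴⁺(aq) + Cd(s) → Sn²⁺(aq) + Cd²⁺(aq), so Q = ([Sn²⁺(aq)]·[Cd²⁺(aq)]) / [Sn⁴⁺(aq)].
Solving for the unknown gives log [Cd²⁺(aq)] = 0.214, so [Cd²⁺(aq)] ≈ 1.6 M.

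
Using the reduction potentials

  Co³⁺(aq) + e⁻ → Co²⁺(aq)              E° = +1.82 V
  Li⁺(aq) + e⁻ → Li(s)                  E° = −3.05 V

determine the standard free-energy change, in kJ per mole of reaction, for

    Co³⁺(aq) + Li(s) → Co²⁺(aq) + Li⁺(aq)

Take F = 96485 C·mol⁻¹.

In the reaction as written Co³⁺(aq) is reduced, so the Co³⁺/Co²⁺ couple is the cathode and Li⁺/Li is the anode.
E°cell = +1.82 − (−3.05) = +4.87 V; balancing electrons gives n = 1.
ΔG° = −nFE°cell = −(1)(96485)(+4.87) J/mol = −470 kJ/mol.

−470 kJ/mol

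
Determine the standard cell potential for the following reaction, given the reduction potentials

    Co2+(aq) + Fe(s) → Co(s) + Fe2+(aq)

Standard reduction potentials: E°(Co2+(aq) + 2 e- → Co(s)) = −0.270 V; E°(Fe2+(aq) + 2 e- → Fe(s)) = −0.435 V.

In the reaction as written, Co2+(aq) is reduced (cathode) and Fe2+(aq) is produced by oxidation at the anode.
E°cell = E°(cathode) − E°(anode) = −0.270 − (−0.435) = +0.165 V.

+0.165 V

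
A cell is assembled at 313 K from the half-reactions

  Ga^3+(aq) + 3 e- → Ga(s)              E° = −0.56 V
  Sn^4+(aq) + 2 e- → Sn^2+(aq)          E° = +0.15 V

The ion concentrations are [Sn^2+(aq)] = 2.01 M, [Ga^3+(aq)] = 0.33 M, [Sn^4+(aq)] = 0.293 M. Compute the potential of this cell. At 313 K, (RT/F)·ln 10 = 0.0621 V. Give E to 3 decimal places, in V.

+0.694 V

The Sn⁴⁺/Sn²⁺ couple has the more positive E°, so it is the cathode; Ga³⁺/Ga is the anode.
The standard potential is +0.15 − (−0.56) = +0.71 V and the balanced reaction transfers n = 6 electrons.
Balancing gives 3 Sn^4+(aq) + 2 Ga(s) → 3 Sn^2+(aq) + 2 Ga^3+(aq); hence Q = ([Sn^2+(aq)]^3·[Ga^3+(aq)]^2) / [Sn^4+(aq)]^3 = 35.2 (log Q = 1.546).
By the Nernst equation, E = +0.71 − (0.0621/6)·(1.546) = +0.694 V.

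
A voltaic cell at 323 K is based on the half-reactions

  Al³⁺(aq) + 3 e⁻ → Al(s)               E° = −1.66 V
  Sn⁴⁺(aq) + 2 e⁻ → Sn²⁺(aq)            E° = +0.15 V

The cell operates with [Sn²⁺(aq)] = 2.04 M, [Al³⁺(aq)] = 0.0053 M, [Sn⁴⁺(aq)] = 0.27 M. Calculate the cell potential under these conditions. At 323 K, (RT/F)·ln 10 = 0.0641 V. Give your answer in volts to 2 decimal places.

+1.83 V

Sn⁴⁺/Sn²⁺ is reduced (cathode, E° = +0.15 V) and Al³⁺/Al is oxidized (anode).
E°cell = E°cat − E°an = +0.15 − (−1.66) = +1.81 V; n = 6.
For the overall reaction 3 Sn⁴⁺(aq) + 2 Al(s) → 3 Sn²⁺(aq) + 2 Al³⁺(aq), Q = ([Sn²⁺(aq)]^3·[Al³⁺(aq)]^2) / [Sn⁴⁺(aq)]^3 = 0.0121, giving log Q = −1.917.
By the Nernst equation, E = +1.81 − (0.0641/6)·(−1.917) = +1.83 V.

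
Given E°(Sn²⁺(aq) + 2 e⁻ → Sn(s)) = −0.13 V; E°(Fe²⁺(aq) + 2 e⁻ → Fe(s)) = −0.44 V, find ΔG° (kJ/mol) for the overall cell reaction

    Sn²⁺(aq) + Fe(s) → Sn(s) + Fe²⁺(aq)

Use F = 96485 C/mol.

In the reaction as written Sn²⁺(aq) is reduced, so the Sn²⁺/Sn couple is the cathode and Fe²⁺/Fe is the anode.
E°cell = −0.13 − (−0.44) = +0.31 V; balancing electrons gives n = 2.
ΔG° = −nFE°cell = −(2)(96485)(+0.31) J/mol = −59.8 kJ/mol.

−59.8 kJ/mol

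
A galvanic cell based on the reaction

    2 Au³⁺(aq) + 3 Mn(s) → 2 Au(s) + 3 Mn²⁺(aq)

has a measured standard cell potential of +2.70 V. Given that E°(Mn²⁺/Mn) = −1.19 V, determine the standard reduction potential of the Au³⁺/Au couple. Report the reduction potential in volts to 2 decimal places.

+1.51 V

In the reaction as written the Au³⁺/Au couple is reduced (cathode) and Mn²⁺/Mn is oxidized (anode), so E°cell = E°(Au³⁺/Au) − E°(Mn²⁺/Mn).
E°(Au³⁺/Au) = E°cell + E°(anode) = +2.70 + (−1.19) = +1.51 V.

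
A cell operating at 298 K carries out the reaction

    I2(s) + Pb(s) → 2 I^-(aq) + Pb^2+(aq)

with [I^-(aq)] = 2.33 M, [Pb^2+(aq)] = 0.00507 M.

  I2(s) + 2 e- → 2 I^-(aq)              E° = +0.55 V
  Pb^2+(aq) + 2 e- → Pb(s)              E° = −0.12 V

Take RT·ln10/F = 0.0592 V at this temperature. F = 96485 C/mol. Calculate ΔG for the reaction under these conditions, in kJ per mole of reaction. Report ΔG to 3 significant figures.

−138 kJ/mol

E°cell = +0.55 − (−0.12) = +0.67 V; the balanced reaction transfers n = 2 electrons.
The reaction quotient is [I^-(aq)]^2·[Pb^2+(aq)] = 0.0275; by Nernst, E = +0.67 − (0.0592/2)(−1.560) = +0.7162 V.
ΔG = −nFE = −(2)(96485)(+0.7162) J/mol = −138 kJ/mol.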